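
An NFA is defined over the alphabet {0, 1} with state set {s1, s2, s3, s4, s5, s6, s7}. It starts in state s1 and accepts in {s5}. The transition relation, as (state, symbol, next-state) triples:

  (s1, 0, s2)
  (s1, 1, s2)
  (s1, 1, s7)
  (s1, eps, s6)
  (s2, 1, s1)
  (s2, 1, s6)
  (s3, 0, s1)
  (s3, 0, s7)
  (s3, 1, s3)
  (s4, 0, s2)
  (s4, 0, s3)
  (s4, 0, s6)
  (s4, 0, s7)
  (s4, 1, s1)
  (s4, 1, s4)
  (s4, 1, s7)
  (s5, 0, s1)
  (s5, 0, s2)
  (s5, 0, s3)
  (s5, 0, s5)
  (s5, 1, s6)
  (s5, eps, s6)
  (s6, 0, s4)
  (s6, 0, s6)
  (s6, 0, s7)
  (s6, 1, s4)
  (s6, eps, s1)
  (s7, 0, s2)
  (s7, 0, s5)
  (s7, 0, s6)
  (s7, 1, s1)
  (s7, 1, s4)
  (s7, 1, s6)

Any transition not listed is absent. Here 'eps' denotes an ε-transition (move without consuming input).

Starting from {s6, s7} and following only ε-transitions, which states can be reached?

Begin with {s6, s7}.
ε-move s6 → s1; add s1.

{s1, s6, s7}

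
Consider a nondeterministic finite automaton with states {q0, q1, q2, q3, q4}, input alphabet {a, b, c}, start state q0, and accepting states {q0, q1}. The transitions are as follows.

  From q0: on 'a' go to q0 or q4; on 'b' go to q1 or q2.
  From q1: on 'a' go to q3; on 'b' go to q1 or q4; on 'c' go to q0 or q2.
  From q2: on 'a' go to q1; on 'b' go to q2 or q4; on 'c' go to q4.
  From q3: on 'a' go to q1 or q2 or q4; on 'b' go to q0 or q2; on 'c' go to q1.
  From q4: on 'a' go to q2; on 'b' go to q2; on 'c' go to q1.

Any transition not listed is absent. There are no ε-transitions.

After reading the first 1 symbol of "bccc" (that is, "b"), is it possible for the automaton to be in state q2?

Start in {q0}.
Read 'b': q0→{q1, q2}; now {q1, q2}.
State q2 is in {q1, q2}.

Yes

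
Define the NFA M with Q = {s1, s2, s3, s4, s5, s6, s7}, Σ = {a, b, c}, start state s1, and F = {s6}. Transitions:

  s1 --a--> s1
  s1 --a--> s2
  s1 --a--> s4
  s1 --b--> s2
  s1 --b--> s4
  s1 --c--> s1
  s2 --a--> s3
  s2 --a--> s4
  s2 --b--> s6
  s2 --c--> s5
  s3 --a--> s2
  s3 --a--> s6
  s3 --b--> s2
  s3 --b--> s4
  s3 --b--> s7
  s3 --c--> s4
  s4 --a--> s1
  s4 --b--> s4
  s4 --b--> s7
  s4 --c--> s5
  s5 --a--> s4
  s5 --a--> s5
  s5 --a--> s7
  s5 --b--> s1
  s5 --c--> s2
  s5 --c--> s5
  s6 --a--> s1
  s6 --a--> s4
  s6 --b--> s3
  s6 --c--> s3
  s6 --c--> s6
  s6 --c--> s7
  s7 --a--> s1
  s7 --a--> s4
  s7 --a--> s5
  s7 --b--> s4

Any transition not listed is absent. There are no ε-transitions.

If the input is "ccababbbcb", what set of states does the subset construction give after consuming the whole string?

{s1, s2, s3, s4, s7}

Start in {s1}.
Read 'c': s1→{s1}; now {s1}.
Read 'c': s1→{s1}; now {s1}.
Read 'a': s1→{s1, s2, s4}; now {s1, s2, s4}.
Read 'b': s1→{s2, s4}, s2→{s6}, s4→{s4, s7}; now {s2, s4, s6, s7}.
Read 'a': s2→{s3, s4}, s4→{s1}, s6→{s1, s4}, s7→{s1, s4, s5}; now {s1, s3, s4, s5}.
Read 'b': s1→{s2, s4}, s3→{s2, s4, s7}, s4→{s4, s7}, s5→{s1}; now {s1, s2, s4, s7}.
Read 'b': s1→{s2, s4}, s2→{s6}, s4→{s4, s7}, s7→{s4}; now {s2, s4, s6, s7}.
Read 'b': s2→{s6}, s4→{s4, s7}, s6→{s3}, s7→{s4}; now {s3, s4, s6, s7}.
Read 'c': s3→{s4}, s4→{s5}, s6→{s3, s6, s7}, s7→∅; now {s3, s4, s5, s6, s7}.
Read 'b': s3→{s2, s4, s7}, s4→{s4, s7}, s5→{s1}, s6→{s3}, s7→{s4}; now {s1, s2, s3, s4, s7}.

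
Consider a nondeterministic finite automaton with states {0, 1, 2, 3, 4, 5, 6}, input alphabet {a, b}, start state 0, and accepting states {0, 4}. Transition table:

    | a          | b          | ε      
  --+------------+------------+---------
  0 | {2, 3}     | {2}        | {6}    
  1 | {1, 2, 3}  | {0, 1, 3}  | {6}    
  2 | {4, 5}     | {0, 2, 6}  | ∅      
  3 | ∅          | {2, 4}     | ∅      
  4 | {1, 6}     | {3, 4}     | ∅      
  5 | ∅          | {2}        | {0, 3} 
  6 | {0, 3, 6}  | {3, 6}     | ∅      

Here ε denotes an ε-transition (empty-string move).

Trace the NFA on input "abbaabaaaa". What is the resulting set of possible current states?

Start: ε-closure({0}) = {0, 6}.
Read 'a': 0→{2, 3}, 6→{0, 3, 6}; now {0, 2, 3, 6}.
Read 'b': 0→{2}, 2→{0, 2, 6}, 3→{2, 4}, 6→{3, 6}; now {0, 2, 3, 4, 6}.
Read 'b': 0→{2}, 2→{0, 2, 6}, 3→{2, 4}, 4→{3, 4}, 6→{3, 6}; now {0, 2, 3, 4, 6}.
Read 'a': 0→{2, 3}, 2→{4, 5}, 3→∅, 4→{1, 6}, 6→{0, 3, 6}; now {0, 1, 2, 3, 4, 5, 6}.
Read 'a': 0→{2, 3}, 1→{1, 2, 3}, 2→{4, 5}, 3→∅, 4→{1, 6}, 5→∅, 6→{0, 3, 6}; now {0, 1, 2, 3, 4, 5, 6}.
Read 'b': 0→{2}, 1→{0, 1, 3}, 2→{0, 2, 6}, 3→{2, 4}, 4→{3, 4}, 5→{2}, 6→{3, 6}; now {0, 1, 2, 3, 4, 6}.
Read 'a': 0→{2, 3}, 1→{1, 2, 3}, 2→{4, 5}, 3→∅, 4→{1, 6}, 6→{0, 3, 6}; now {0, 1, 2, 3, 4, 5, 6}.
Read 'a': 0→{2, 3}, 1→{1, 2, 3}, 2→{4, 5}, 3→∅, 4→{1, 6}, 5→∅, 6→{0, 3, 6}; now {0, 1, 2, 3, 4, 5, 6}.
Read 'a': 0→{2, 3}, 1→{1, 2, 3}, 2→{4, 5}, 3→∅, 4→{1, 6}, 5→∅, 6→{0, 3, 6}; now {0, 1, 2, 3, 4, 5, 6}.
Read 'a': 0→{2, 3}, 1→{1, 2, 3}, 2→{4, 5}, 3→∅, 4→{1, 6}, 5→∅, 6→{0, 3, 6}; now {0, 1, 2, 3, 4, 5, 6}.

{0, 1, 2, 3, 4, 5, 6}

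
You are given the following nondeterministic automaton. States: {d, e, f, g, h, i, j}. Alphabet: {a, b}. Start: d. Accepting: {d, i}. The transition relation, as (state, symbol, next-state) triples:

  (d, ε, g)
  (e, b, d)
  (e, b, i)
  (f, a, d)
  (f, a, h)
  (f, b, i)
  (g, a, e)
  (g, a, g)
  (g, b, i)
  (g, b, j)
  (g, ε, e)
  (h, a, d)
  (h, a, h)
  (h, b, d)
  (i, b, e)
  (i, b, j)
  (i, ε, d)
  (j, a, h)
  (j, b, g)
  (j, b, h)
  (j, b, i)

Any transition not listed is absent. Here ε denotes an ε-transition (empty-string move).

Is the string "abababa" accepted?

No

Start: ε-closure({d}) = {d, e, g}.
Read 'a': {d, e, g} → {e, g}.
Read 'b': {e, g} → {d, e, g, i, j}.
Read 'a': {d, e, g, i, j} → {e, g, h}.
Read 'b': {e, g, h} → {d, e, g, i, j}.
Read 'a': {d, e, g, i, j} → {e, g, h}.
Read 'b': {e, g, h} → {d, e, g, i, j}.
Read 'a': {d, e, g, i, j} → {e, g, h}.
The final set {e, g, h} contains no accepting state.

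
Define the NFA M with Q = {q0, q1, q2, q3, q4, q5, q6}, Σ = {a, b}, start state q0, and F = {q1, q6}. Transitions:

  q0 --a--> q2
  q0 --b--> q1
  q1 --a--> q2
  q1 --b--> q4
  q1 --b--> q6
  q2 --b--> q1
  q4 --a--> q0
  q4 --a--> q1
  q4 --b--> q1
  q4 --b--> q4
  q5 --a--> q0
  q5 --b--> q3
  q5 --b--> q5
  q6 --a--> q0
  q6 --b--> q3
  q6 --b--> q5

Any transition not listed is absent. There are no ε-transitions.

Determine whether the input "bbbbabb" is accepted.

Yes

Start in {q0}.
Read 'b': {q0} → {q1}.
Read 'b': {q1} → {q4, q6}.
Read 'b': {q4, q6} → {q1, q3, q4, q5}.
Read 'b': {q1, q3, q4, q5} → {q1, q3, q4, q5, q6}.
Read 'a': {q1, q3, q4, q5, q6} → {q0, q1, q2}.
Read 'b': {q0, q1, q2} → {q1, q4, q6}.
Read 'b': {q1, q4, q6} → {q1, q3, q4, q5, q6}.
The final set {q1, q3, q4, q5, q6} contains the accepting states q1, q6.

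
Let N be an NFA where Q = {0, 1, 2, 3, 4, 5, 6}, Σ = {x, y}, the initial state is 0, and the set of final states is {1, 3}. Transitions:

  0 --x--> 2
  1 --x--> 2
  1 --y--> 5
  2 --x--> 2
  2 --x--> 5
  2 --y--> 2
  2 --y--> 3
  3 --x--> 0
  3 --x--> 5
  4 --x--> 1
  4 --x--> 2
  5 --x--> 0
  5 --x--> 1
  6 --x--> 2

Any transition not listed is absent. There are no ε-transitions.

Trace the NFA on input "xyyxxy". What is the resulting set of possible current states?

{2, 3, 5}

Start in {0}.
Read 'x': {0} → {2}.
Read 'y': {2} → {2, 3}.
Read 'y': {2, 3} → {2, 3}.
Read 'x': {2, 3} → {0, 2, 5}.
Read 'x': {0, 2, 5} → {0, 1, 2, 5}.
Read 'y': {0, 1, 2, 5} → {2, 3, 5}.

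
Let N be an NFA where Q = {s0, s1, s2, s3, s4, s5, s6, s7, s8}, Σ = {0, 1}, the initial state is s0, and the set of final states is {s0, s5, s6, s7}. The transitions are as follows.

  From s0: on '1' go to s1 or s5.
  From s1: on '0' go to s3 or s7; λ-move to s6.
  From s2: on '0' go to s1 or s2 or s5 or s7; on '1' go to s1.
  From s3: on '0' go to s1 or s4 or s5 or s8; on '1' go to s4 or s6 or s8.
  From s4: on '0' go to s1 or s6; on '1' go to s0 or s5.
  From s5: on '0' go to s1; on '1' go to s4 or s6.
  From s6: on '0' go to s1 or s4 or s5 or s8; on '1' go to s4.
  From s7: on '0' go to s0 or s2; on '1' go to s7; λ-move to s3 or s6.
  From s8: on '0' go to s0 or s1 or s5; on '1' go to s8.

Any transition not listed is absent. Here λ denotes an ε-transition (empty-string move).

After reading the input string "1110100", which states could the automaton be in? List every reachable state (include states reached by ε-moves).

Start in {s0}.
Read '1': {s0} → {s1, s5, s6}.
Read '1': {s1, s5, s6} → {s4, s6}.
Read '1': {s4, s6} → {s0, s4, s5}.
Read '0': {s0, s4, s5} → {s1, s6}.
Read '1': {s1, s6} → {s4}.
Read '0': {s4} → {s1, s6}.
Read '0': {s1, s6} → {s1, s3, s4, s5, s6, s7, s8}.

{s1, s3, s4, s5, s6, s7, s8}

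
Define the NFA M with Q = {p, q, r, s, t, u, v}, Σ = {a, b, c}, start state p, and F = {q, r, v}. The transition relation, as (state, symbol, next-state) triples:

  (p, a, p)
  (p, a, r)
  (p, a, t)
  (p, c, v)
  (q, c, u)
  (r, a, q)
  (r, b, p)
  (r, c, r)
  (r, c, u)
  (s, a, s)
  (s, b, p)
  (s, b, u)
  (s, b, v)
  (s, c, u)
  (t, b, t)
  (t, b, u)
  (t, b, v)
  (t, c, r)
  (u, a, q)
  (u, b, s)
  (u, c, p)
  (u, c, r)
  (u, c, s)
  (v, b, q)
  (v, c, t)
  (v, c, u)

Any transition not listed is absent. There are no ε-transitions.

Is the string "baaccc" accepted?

No

Start in {p}.
Read 'b': p→∅; now ∅.
The set is empty and remains empty for the remaining 5 symbols.
The final set ∅ contains no accepting state.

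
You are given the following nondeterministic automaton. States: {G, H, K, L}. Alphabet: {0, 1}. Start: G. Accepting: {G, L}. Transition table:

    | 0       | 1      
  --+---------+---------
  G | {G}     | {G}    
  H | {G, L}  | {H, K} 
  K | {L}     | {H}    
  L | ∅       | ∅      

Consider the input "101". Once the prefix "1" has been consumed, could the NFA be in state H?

No

Start in {G}.
Read '1': G→{G}; now {G}.
State H is not in {G}.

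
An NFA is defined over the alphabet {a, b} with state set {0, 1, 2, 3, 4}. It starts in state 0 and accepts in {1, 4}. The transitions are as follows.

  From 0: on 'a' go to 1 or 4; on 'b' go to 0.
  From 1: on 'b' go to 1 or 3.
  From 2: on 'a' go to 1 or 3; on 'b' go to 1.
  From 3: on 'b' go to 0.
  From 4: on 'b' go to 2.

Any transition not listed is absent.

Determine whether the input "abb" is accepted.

Yes

Start in {0}.
Read 'a': {0} → {1, 4}.
Read 'b': {1, 4} → {1, 2, 3}.
Read 'b': {1, 2, 3} → {0, 1, 3}.
The final set {0, 1, 3} contains the accepting state 1.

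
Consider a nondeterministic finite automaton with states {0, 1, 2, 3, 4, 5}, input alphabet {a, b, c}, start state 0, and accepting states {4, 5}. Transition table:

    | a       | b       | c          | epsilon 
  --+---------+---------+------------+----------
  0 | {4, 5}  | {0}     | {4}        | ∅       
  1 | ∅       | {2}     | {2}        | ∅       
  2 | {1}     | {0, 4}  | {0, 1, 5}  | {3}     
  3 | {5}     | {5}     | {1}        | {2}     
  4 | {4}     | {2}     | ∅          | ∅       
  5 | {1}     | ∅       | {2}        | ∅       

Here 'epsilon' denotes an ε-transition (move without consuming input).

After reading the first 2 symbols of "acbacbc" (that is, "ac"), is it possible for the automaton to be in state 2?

Start in {0}.
Read 'a': 0→{4, 5}; now {4, 5}.
Read 'c': 4→∅, 5→{2}; union {2}; ε-closure = {2, 3}.
State 2 is in {2, 3}.

Yes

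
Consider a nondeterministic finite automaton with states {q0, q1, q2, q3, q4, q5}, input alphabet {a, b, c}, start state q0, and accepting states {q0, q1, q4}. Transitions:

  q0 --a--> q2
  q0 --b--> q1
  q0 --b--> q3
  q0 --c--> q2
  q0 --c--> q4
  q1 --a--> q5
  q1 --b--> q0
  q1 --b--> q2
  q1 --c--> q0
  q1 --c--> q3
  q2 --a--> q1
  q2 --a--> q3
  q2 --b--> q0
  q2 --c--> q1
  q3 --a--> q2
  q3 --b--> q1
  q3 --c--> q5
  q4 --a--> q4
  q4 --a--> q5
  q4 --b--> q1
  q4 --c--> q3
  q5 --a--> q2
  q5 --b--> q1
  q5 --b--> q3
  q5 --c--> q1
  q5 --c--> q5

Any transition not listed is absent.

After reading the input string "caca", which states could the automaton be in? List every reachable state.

{q2, q5}

Start in {q0}.
Read 'c': {q0} → {q2, q4}.
Read 'a': {q2, q4} → {q1, q3, q4, q5}.
Read 'c': {q1, q3, q4, q5} → {q0, q1, q3, q5}.
Read 'a': {q0, q1, q3, q5} → {q2, q5}.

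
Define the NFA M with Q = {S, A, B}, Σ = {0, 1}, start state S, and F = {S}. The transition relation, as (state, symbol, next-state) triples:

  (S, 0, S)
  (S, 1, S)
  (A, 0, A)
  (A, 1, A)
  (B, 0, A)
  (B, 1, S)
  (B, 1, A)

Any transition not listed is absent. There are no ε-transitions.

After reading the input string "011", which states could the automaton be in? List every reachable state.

{S}

Start in {S}.
Read '0': {S} → {S}.
Read '1': {S} → {S}.
Read '1': {S} → {S}.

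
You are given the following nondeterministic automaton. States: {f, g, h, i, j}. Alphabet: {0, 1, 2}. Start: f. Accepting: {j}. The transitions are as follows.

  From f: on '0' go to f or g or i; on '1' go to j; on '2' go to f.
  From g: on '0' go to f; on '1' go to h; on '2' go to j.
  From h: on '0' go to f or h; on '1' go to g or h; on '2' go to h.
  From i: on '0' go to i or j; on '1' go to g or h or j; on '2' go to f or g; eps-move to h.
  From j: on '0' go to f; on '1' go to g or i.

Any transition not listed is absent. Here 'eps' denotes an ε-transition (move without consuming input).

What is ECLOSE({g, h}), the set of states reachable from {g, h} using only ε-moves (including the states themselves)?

{g, h}

Begin with {g, h}.
No ε-moves leave this set, so the closure equals the set itself.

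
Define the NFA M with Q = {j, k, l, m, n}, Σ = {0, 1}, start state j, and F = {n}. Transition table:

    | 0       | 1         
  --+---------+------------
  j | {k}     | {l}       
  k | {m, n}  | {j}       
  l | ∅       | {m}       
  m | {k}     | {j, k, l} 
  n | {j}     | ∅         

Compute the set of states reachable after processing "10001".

∅

Start in {j}.
Read '1': j→{l}; now {l}.
Read '0': l→∅; now ∅.
The set is empty and remains empty for the remaining 3 symbols.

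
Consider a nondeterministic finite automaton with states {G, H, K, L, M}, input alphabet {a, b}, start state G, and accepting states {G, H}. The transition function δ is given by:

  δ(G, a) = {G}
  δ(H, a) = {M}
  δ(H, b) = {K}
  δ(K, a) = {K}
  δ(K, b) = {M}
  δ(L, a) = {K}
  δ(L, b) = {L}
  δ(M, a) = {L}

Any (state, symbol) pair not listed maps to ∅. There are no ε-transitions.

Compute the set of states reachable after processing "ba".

Start in {G}.
Read 'b': G→∅; now ∅.
The set is empty and remains empty for the remaining 1 symbol.

∅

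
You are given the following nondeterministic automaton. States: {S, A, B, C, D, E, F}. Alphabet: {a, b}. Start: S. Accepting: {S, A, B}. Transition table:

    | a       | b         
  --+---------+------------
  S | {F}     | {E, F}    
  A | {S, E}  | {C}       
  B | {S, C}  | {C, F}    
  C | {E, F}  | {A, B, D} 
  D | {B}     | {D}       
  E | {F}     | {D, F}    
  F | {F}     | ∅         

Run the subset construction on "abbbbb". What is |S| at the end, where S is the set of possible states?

0

Start in {S}.
Read 'a': S→{F}; now {F}.
Read 'b': F→∅; now ∅.
The set is empty and remains empty for the remaining 4 symbols.
That set has 0 states.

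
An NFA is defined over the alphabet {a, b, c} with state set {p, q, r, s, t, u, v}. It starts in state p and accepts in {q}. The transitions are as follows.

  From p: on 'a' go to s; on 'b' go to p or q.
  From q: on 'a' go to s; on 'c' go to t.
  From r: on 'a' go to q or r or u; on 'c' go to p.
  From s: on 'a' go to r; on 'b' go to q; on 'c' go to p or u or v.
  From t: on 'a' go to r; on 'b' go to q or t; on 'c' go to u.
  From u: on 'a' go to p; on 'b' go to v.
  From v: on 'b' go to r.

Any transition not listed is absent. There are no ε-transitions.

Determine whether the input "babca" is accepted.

Start in {p}.
Read 'b': p→{p, q}; now {p, q}.
Read 'a': p→{s}, q→{s}; now {s}.
Read 'b': s→{q}; now {q}.
Read 'c': q→{t}; now {t}.
Read 'a': t→{r}; now {r}.
The final set {r} contains no accepting state.

No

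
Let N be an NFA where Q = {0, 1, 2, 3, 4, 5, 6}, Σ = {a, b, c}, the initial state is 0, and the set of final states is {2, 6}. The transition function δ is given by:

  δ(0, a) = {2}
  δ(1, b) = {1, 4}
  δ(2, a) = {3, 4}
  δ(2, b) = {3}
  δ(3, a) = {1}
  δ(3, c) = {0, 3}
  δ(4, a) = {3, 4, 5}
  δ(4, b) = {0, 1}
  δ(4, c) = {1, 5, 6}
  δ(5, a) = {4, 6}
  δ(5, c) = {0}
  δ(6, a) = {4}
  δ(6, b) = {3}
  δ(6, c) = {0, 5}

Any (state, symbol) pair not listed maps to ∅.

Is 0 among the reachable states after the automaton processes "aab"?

Start in {0}.
Read 'a': 0→{2}; now {2}.
Read 'a': 2→{3, 4}; now {3, 4}.
Read 'b': 3→∅, 4→{0, 1}; now {0, 1}.
State 0 is in {0, 1}.

Yes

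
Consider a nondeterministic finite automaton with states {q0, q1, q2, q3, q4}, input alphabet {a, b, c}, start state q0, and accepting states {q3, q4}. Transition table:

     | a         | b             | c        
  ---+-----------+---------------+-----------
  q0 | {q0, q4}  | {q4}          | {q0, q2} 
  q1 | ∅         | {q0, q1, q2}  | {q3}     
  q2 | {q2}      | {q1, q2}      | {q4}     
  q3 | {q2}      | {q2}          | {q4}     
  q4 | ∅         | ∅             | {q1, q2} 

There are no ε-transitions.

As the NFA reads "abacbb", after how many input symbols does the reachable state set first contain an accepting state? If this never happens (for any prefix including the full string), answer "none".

Start in {q0}.
Read 'a': q0→{q0, q4}; now {q0, q4}.
None of the earlier sets intersect F, but {q0, q4} does.

1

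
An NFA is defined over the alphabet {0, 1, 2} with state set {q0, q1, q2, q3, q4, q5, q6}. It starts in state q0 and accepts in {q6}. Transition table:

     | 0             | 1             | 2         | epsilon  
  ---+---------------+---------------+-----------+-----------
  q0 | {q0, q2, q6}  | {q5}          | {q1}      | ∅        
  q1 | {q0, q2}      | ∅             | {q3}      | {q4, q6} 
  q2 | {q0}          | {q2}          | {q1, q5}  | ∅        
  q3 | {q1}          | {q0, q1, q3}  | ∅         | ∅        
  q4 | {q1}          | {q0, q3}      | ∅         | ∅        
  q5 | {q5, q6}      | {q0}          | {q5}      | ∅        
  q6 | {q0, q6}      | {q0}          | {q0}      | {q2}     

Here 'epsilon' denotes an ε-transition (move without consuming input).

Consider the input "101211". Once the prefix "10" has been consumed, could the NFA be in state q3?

Start in {q0}.
Read '1': q0→{q5}; now {q5}.
Read '0': q5→{q5, q6}; union {q5, q6}; ε-closure = {q2, q5, q6}.
State q3 is not in {q2, q5, q6}.

No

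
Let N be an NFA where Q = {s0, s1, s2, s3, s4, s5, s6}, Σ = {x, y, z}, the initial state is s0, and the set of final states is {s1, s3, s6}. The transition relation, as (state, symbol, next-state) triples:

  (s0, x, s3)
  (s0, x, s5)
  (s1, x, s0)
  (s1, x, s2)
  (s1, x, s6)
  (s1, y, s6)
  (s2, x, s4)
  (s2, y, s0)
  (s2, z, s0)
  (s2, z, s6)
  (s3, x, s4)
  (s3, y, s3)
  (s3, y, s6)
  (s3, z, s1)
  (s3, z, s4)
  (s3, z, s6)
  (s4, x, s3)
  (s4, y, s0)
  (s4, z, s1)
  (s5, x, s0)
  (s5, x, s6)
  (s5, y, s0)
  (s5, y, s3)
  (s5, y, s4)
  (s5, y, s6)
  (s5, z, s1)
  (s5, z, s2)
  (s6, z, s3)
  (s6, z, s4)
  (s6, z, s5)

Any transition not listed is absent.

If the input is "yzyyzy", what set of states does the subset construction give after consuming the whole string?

Start in {s0}.
Read 'y': {s0} → ∅.
The set is empty and remains empty for the remaining 5 symbols.

∅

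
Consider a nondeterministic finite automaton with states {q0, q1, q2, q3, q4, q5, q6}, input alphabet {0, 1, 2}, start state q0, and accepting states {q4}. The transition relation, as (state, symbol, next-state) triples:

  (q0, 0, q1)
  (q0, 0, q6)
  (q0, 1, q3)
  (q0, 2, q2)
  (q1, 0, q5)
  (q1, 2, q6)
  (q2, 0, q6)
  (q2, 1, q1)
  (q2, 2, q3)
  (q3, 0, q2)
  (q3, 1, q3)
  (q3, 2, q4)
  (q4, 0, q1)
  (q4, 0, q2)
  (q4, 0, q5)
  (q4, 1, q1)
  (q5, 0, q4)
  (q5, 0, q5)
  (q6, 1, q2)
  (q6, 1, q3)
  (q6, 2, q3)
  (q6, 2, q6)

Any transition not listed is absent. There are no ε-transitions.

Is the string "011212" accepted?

Yes

Start in {q0}.
Read '0': {q0} → {q1, q6}.
Read '1': {q1, q6} → {q2, q3}.
Read '1': {q2, q3} → {q1, q3}.
Read '2': {q1, q3} → {q4, q6}.
Read '1': {q4, q6} → {q1, q2, q3}.
Read '2': {q1, q2, q3} → {q3, q4, q6}.
The final set {q3, q4, q6} contains the accepting state q4.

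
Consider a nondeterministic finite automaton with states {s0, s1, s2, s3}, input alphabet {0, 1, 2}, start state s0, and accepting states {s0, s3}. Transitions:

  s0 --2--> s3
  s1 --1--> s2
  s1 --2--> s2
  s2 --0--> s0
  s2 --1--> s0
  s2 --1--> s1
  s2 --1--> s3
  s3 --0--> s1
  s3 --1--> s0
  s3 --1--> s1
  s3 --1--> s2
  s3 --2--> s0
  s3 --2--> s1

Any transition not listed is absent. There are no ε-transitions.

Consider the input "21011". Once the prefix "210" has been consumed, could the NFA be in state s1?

Start in {s0}.
Read '2': s0→{s3}; now {s3}.
Read '1': s3→{s0, s1, s2}; now {s0, s1, s2}.
Read '0': s0→∅, s1→∅, s2→{s0}; now {s0}.
State s1 is not in {s0}.

No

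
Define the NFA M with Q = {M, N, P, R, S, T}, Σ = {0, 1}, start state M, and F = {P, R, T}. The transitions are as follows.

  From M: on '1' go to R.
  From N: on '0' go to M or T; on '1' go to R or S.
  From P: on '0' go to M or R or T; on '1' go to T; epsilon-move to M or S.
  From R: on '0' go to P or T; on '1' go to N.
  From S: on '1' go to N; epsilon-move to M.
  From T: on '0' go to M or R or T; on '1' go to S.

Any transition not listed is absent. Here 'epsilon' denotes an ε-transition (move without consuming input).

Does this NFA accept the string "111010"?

Yes

Start in {M}.
Read '1': M→{R}; now {R}.
Read '1': R→{N}; now {N}.
Read '1': N→{R, S}; union {R, S}; ε-closure = {M, R, S}.
Read '0': M→∅, R→{P, T}, S→∅; union {P, T}; ε-closure = {M, P, S, T}.
Read '1': M→{R}, P→{T}, S→{N}, T→{S}; union {N, R, S, T}; ε-closure = {M, N, R, S, T}.
Read '0': M→∅, N→{M, T}, R→{P, T}, S→∅, T→{M, R, T}; union {M, P, R, T}; ε-closure = {M, P, R, S, T}.
The final set {M, P, R, S, T} contains the accepting states P, R, T.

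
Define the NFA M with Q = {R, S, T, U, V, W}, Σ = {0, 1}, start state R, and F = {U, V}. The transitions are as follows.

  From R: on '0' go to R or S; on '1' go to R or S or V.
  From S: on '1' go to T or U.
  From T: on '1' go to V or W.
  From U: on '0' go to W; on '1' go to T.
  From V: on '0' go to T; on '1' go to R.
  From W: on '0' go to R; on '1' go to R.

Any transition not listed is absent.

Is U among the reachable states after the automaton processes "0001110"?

No

Start in {R}.
Read '0': {R} → {R, S}.
Read '0': {R, S} → {R, S}.
Read '0': {R, S} → {R, S}.
Read '1': {R, S} → {R, S, T, U, V}.
Read '1': {R, S, T, U, V} → {R, S, T, U, V, W}.
Read '1': {R, S, T, U, V, W} → {R, S, T, U, V, W}.
Read '0': {R, S, T, U, V, W} → {R, S, T, W}.
State U is not in {R, S, T, W}.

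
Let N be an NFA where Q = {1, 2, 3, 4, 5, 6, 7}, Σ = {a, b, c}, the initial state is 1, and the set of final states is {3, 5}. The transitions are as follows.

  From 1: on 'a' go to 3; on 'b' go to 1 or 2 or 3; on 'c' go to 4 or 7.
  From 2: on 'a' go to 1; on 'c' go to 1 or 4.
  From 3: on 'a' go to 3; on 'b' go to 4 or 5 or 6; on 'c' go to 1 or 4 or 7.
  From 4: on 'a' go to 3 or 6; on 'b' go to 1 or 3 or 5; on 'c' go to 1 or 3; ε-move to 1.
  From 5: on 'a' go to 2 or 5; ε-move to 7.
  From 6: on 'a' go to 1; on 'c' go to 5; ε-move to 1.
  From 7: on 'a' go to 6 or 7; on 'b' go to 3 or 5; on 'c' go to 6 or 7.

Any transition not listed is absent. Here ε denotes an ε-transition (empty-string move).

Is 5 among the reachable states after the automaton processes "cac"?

Yes

Start in {1}.
Read 'c': 1→{4, 7}; union {4, 7}; ε-closure = {1, 4, 7}.
Read 'a': 1→{3}, 4→{3, 6}, 7→{6, 7}; union {3, 6, 7}; ε-closure = {1, 3, 6, 7}.
Read 'c': 1→{4, 7}, 3→{1, 4, 7}, 6→{5}, 7→{6, 7}; now {1, 4, 5, 6, 7}.
State 5 is in {1, 4, 5, 6, 7}.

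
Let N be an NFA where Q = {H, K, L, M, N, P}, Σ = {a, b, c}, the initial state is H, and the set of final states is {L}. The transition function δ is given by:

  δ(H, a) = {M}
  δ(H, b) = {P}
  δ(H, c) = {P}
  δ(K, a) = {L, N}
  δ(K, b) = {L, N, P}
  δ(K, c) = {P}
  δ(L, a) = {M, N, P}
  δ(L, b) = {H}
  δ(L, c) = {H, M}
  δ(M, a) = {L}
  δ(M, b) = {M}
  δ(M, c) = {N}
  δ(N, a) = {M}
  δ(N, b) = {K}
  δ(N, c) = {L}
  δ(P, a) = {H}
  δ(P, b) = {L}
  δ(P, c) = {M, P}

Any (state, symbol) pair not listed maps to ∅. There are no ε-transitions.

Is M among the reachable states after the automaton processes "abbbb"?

Start in {H}.
Read 'a': H→{M}; now {M}.
Read 'b': M→{M}; now {M}.
Read 'b': M→{M}; now {M}.
Read 'b': M→{M}; now {M}.
Read 'b': M→{M}; now {M}.
State M is in {M}.

Yes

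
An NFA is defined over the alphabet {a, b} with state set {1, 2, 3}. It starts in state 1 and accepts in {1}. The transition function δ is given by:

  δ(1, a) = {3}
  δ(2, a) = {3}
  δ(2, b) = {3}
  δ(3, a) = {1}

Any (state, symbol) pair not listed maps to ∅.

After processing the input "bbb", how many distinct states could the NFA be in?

0

Start in {1}.
Read 'b': {1} → ∅.
The set is empty and remains empty for the remaining 2 symbols.
That set has 0 states.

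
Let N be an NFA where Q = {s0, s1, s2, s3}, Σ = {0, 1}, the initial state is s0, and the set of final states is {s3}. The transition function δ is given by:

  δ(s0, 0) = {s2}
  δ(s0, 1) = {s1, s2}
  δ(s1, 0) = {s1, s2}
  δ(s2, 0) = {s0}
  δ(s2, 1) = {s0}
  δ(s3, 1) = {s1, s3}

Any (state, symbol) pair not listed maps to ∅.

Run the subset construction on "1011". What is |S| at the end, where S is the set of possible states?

3

Start in {s0}.
Read '1': {s0} → {s1, s2}.
Read '0': {s1, s2} → {s0, s1, s2}.
Read '1': {s0, s1, s2} → {s0, s1, s2}.
Read '1': {s0, s1, s2} → {s0, s1, s2}.
That set has 3 states.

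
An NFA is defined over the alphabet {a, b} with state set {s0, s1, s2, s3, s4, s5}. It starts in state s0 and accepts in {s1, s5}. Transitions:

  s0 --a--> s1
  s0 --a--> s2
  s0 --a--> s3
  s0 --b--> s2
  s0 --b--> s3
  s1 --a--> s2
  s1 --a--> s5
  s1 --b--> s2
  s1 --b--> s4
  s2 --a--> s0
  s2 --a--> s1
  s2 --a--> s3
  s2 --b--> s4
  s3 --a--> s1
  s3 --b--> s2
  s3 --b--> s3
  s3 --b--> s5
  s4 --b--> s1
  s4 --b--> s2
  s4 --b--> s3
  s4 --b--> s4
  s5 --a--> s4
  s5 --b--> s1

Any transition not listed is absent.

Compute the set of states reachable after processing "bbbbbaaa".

Start in {s0}.
Read 'b': s0→{s2, s3}; now {s2, s3}.
Read 'b': s2→{s4}, s3→{s2, s3, s5}; now {s2, s3, s4, s5}.
Read 'b': s2→{s4}, s3→{s2, s3, s5}, s4→{s1, s2, s3, s4}, s5→{s1}; now {s1, s2, s3, s4, s5}.
Read 'b': s1→{s2, s4}, s2→{s4}, s3→{s2, s3, s5}, s4→{s1, s2, s3, s4}, s5→{s1}; now {s1, s2, s3, s4, s5}.
Read 'b': s1→{s2, s4}, s2→{s4}, s3→{s2, s3, s5}, s4→{s1, s2, s3, s4}, s5→{s1}; now {s1, s2, s3, s4, s5}.
Read 'a': s1→{s2, s5}, s2→{s0, s1, s3}, s3→{s1}, s4→∅, s5→{s4}; now {s0, s1, s2, s3, s4, s5}.
Read 'a': s0→{s1, s2, s3}, s1→{s2, s5}, s2→{s0, s1, s3}, s3→{s1}, s4→∅, s5→{s4}; now {s0, s1, s2, s3, s4, s5}.
Read 'a': s0→{s1, s2, s3}, s1→{s2, s5}, s2→{s0, s1, s3}, s3→{s1}, s4→∅, s5→{s4}; now {s0, s1, s2, s3, s4, s5}.

{s0, s1, s2, s3, s4, s5}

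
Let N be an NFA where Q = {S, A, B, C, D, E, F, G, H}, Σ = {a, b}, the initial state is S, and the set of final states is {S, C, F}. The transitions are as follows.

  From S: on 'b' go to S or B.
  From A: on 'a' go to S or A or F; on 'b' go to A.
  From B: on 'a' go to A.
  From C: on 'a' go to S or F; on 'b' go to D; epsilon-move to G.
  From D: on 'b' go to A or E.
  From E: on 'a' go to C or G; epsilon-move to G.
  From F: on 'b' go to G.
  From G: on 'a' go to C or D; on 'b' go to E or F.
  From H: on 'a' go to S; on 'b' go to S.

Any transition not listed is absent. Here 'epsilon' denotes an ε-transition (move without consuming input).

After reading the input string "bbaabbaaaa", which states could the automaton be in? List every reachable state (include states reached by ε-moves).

{S, A, C, D, F, G}

Start in {S}.
Read 'b': {S} → {S, B}.
Read 'b': {S, B} → {S, B}.
Read 'a': {S, B} → {A}.
Read 'a': {A} → {S, A, F}.
Read 'b': {S, A, F} → {S, A, B, G}.
Read 'b': {S, A, B, G} → {S, A, B, E, F, G}.
Read 'a': {S, A, B, E, F, G} → {S, A, C, D, F, G}.
Read 'a': {S, A, C, D, F, G} → {S, A, C, D, F, G}.
Read 'a': {S, A, C, D, F, G} → {S, A, C, D, F, G}.
Read 'a': {S, A, C, D, F, G} → {S, A, C, D, F, G}.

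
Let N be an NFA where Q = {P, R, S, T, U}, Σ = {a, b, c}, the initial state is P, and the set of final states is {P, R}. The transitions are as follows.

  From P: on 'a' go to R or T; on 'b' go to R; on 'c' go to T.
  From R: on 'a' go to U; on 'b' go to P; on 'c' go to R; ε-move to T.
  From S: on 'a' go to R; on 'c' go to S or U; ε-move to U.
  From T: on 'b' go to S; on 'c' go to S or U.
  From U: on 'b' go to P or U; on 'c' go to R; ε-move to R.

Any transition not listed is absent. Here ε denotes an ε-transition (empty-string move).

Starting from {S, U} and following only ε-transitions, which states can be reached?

Begin with {S, U}.
ε-move U → R; add R.
ε-move R → T; add T.

{R, S, T, U}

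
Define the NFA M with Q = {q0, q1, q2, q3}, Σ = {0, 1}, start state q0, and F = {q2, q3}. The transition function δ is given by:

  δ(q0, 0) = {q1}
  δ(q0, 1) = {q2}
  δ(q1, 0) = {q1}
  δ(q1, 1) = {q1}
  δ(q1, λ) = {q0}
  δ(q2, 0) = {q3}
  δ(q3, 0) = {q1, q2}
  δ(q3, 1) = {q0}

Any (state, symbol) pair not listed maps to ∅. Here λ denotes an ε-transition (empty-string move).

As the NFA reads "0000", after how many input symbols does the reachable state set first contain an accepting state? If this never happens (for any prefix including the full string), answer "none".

none

Start in {q0}.
Read '0': q0→{q1}; union {q1}; ε-closure = {q0, q1}.
Read '0': q0→{q1}, q1→{q1}; union {q1}; ε-closure = {q0, q1}.
Read '0': q0→{q1}, q1→{q1}; union {q1}; ε-closure = {q0, q1}.
Read '0': q0→{q1}, q1→{q1}; union {q1}; ε-closure = {q0, q1}.
No reachable set along the way intersects F.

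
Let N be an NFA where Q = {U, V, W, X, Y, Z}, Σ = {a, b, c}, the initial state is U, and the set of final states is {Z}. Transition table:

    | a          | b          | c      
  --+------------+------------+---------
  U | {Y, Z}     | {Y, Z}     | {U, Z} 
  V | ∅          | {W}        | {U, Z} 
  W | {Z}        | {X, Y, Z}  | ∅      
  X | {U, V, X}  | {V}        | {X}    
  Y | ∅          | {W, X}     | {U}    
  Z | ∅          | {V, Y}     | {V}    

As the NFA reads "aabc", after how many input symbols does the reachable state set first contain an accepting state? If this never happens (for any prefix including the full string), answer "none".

1

Start in {U}.
Read 'a': U→{Y, Z}; now {Y, Z}.
None of the earlier sets intersect F, but {Y, Z} does.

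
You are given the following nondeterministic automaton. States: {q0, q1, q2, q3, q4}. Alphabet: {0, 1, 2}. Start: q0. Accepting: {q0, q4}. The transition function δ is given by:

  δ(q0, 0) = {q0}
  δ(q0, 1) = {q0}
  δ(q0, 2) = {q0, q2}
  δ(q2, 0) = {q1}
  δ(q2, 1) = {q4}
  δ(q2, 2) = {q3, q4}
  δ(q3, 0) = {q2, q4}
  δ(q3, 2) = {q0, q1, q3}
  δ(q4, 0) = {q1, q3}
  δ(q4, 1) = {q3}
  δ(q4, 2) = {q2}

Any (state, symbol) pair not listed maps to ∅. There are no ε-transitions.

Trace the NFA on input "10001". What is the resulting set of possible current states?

{q0}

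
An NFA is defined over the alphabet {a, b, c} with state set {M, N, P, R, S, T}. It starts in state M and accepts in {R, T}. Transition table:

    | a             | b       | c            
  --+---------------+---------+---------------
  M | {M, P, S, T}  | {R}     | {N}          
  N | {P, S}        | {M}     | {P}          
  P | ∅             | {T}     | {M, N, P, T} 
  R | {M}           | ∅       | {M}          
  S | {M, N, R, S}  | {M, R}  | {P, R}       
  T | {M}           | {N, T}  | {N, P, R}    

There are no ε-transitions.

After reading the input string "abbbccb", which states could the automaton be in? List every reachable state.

{M, N, R, T}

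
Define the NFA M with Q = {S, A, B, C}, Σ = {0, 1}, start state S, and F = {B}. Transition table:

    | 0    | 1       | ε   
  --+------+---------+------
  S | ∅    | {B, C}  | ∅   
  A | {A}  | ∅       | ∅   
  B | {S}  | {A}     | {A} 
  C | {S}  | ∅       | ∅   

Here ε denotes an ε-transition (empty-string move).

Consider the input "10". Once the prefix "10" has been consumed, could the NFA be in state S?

Yes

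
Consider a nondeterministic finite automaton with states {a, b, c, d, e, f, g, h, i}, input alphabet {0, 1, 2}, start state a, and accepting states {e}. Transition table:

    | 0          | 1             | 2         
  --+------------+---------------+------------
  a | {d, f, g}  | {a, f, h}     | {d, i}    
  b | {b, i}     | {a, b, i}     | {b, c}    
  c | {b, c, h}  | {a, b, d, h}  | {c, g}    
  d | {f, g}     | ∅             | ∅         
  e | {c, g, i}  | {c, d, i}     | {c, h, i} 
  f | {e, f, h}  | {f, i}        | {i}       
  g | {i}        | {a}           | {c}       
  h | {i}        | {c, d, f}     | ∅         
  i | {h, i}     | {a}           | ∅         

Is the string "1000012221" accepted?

Start in {a}.
Read '1': {a} → {a, f, h}.
Read '0': {a, f, h} → {d, e, f, g, h, i}.
Read '0': {d, e, f, g, h, i} → {c, e, f, g, h, i}.
Read '0': {c, e, f, g, h, i} → {b, c, e, f, g, h, i}.
Read '0': {b, c, e, f, g, h, i} → {b, c, e, f, g, h, i}.
Read '1': {b, c, e, f, g, h, i} → {a, b, c, d, f, h, i}.
Read '2': {a, b, c, d, f, h, i} → {b, c, d, g, i}.
Read '2': {b, c, d, g, i} → {b, c, g}.
Read '2': {b, c, g} → {b, c, g}.
Read '1': {b, c, g} → {a, b, d, h, i}.
The final set {a, b, d, h, i} contains no accepting state.

No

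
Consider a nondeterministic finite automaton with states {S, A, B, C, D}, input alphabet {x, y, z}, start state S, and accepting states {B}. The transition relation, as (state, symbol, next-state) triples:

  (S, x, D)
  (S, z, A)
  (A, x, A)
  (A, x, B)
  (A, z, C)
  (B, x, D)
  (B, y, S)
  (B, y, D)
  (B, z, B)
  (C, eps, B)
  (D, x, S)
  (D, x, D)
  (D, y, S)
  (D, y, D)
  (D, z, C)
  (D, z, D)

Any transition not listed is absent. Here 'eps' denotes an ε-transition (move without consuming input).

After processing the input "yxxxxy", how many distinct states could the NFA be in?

0

Start in {S}.
Read 'y': {S} → ∅.
The set is empty and remains empty for the remaining 5 symbols.
That set has 0 states.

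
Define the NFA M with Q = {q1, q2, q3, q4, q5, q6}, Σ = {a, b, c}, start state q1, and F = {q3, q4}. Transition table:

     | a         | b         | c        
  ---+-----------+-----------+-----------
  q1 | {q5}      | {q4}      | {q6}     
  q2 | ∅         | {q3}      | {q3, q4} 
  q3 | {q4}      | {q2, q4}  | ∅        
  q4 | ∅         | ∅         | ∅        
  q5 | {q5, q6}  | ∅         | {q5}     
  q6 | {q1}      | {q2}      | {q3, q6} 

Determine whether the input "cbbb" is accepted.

Yes

Start in {q1}.
Read 'c': {q1} → {q6}.
Read 'b': {q6} → {q2}.
Read 'b': {q2} → {q3}.
Read 'b': {q3} → {q2, q4}.
The final set {q2, q4} contains the accepting state q4.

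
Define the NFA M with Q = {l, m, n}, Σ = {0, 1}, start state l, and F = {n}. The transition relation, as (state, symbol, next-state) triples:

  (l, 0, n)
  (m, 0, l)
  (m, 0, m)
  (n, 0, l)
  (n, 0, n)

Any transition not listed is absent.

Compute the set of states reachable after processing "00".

{l, n}

Start in {l}.
Read '0': l→{n}; now {n}.
Read '0': n→{l, n}; now {l, n}.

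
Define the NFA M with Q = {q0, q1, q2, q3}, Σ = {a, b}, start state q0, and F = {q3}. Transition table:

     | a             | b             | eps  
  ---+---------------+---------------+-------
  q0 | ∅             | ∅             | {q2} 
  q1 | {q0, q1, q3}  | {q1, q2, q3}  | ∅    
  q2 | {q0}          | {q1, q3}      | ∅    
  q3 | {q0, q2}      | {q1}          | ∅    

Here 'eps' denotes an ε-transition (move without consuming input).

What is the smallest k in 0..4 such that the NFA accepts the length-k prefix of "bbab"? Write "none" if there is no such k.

Start: ε-closure({q0}) = {q0, q2}.
Read 'b': q0→∅, q2→{q1, q3}; now {q1, q3}.
None of the earlier sets intersect F, but {q1, q3} does.

1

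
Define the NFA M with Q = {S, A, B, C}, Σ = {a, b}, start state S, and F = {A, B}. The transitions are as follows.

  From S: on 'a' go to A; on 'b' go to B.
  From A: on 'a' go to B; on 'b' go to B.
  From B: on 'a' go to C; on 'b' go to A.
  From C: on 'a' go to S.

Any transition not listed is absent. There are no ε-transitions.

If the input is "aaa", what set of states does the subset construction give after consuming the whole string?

{C}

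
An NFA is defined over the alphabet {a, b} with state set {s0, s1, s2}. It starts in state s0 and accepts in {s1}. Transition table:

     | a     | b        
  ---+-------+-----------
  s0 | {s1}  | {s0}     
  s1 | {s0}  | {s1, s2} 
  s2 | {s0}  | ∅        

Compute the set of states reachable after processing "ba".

{s1}

Start in {s0}.
Read 'b': s0→{s0}; now {s0}.
Read 'a': s0→{s1}; now {s1}.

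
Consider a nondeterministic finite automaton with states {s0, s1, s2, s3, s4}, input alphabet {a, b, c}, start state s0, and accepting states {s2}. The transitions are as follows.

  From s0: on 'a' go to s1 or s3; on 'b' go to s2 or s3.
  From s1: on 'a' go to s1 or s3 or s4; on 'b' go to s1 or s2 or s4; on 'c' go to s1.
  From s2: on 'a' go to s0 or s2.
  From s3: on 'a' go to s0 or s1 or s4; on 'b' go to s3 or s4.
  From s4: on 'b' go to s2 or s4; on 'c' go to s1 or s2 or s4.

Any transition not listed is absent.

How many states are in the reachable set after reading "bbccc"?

3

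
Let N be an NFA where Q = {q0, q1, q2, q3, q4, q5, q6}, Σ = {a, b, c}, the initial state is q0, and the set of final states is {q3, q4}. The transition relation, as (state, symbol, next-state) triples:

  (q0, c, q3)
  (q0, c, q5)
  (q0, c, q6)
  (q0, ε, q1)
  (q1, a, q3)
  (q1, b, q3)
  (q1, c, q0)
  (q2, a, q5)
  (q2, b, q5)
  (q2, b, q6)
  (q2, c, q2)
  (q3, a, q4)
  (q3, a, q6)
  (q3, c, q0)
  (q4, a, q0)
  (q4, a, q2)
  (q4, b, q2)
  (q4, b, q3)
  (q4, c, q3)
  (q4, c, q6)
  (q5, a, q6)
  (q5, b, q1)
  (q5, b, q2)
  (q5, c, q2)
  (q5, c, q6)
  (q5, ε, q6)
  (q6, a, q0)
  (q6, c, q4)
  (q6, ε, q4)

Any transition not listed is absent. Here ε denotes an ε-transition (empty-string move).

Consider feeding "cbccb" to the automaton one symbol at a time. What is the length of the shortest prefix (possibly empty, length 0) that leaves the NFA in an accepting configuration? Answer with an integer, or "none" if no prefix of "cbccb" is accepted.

1

Start: ε-closure({q0}) = {q0, q1}.
Read 'c': {q0, q1} → {q0, q1, q3, q4, q5, q6}.
None of the earlier sets intersect F, but {q0, q1, q3, q4, q5, q6} does.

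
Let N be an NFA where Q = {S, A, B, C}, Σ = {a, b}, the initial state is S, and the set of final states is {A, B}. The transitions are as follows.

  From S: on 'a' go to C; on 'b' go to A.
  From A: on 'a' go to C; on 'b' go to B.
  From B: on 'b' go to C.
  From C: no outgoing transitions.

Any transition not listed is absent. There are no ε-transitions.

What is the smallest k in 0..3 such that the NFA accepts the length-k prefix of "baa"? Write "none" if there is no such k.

1

Start in {S}.
Read 'b': S→{A}; now {A}.
None of the earlier sets intersect F, but {A} does.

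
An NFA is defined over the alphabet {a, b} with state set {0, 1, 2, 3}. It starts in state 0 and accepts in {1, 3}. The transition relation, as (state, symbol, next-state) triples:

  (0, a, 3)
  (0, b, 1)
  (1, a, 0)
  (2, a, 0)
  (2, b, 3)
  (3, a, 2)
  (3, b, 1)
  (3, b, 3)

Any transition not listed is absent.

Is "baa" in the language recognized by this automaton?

Start in {0}.
Read 'b': 0→{1}; now {1}.
Read 'a': 1→{0}; now {0}.
Read 'a': 0→{3}; now {3}.
The final set {3} contains the accepting state 3.

Yes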